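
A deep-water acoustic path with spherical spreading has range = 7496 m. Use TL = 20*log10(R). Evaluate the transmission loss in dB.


TL = 20*log10(7496) = 77.5

77.5 dB


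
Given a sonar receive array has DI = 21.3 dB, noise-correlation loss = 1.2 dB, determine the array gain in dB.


AG = DI - L_corr = 21.3 - 1.2 = 20.1

20.1 dB


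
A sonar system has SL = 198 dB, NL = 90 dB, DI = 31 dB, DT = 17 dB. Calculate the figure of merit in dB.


122 dB


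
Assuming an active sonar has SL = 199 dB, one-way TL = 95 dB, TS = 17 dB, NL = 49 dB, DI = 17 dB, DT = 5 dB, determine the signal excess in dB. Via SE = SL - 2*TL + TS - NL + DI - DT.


SE = SL - 2*TL + TS - NL + DI - DT = 199 - 2*95 + (17) - 49 + 17 - 5 = -11

-11 dB


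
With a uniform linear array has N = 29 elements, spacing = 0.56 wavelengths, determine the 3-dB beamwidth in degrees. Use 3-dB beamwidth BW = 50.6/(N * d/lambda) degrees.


BW = 50.6 / (29 * 0.56) = 50.6 / 16.24 = 3.12

3.12 deg


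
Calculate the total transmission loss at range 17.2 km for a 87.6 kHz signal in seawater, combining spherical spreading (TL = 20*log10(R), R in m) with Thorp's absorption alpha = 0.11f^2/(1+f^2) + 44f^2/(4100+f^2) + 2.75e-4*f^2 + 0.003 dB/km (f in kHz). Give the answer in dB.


Step 1 (Thorp): alpha = 0.11*7673.76/(1+7673.76) + 44*7673.76/(4100+7673.76) + 2.75e-4*7673.76 + 0.003 = 30.9011 dB/km
Step 2: TL_spread = 20*log10(17200) = 84.71 dB
Step 3: TL_abs = alpha*R = 30.9011 * 17.2 = 531.5 dB
Step 4: TL_total = 84.71 + 531.5 = 616.21

616.21 dB


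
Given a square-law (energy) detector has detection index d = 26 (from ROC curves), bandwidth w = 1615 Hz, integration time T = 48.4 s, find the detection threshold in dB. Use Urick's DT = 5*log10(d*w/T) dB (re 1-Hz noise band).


DT = 5*log10(d*w/T) = 5*log10(26 * 1615 / 48.4) = 5*log10(867.56) = 14.69

14.69 dB


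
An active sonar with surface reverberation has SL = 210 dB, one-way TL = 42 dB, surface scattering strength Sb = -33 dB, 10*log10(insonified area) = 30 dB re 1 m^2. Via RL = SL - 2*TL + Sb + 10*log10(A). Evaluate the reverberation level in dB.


RL = SL - 2*TL + Sb + 10*log10(A) = 210 - 2*42 + (-33) + 30 = 123

123 dB


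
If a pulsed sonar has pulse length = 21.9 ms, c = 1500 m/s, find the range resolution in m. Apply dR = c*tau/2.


16.425 m


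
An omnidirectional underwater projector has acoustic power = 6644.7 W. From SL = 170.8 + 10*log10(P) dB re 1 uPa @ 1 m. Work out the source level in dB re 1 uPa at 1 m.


209.02 dB


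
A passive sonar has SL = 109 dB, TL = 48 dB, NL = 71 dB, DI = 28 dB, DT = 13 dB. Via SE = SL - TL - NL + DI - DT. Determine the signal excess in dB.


SE = SL - TL - NL + DI - DT = 109 - 48 - 71 + 28 - 13 = 5

5 dB


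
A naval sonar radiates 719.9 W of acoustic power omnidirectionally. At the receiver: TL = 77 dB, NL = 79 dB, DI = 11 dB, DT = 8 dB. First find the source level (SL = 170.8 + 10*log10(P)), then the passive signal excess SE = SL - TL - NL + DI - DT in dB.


Step 1: SL = 170.8 + 10*log10(719.9) = 199.37 dB
Step 2: SE = SL - TL - NL + DI - DT = 199.37 - 77 - 79 + 11 - 8 = 46.37

46.37 dB


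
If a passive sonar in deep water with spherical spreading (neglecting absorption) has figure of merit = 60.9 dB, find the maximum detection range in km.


At max range FOM = TL, so 20*log10(R) = 60.9
R = 10^(60.9/20) = 1109.17 m = 1.11 km

1.11 km


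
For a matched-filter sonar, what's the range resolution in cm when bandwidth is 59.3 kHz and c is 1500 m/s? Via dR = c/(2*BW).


1.26 cm


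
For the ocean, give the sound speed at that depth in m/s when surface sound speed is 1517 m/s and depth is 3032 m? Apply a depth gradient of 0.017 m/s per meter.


1568.544 m/s


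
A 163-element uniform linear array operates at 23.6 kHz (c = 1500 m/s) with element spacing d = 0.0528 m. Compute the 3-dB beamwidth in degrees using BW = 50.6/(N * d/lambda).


0.37 deg


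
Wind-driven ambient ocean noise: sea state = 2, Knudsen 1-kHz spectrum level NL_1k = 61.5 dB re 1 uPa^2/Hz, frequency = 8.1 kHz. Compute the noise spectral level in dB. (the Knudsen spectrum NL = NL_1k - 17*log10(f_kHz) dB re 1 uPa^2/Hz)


46.06 dB


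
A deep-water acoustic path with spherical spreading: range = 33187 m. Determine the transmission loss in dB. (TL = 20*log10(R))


TL = 20*log10(33187) = 90.42

90.42 dB


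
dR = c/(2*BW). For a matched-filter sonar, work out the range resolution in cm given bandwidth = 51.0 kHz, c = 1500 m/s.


dR = c/(2*BW) = 1500 / (2 * 51.0e3) = 0.0147 m = 1.47 cm

1.47 cm


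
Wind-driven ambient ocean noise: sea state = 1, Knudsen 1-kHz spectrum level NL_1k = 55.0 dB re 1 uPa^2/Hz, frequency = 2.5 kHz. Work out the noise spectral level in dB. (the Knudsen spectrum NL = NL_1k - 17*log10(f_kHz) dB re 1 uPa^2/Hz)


NL = NL_1k - 17*log10(f_kHz) = 55.0 - 17*log10(2.5) = 55.0 - (6.76) = 48.24

48.24 dB


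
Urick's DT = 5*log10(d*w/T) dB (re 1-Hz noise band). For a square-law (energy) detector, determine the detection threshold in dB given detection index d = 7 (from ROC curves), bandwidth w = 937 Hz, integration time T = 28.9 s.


DT = 5*log10(d*w/T) = 5*log10(7 * 937 / 28.9) = 5*log10(226.96) = 11.78

11.78 dB


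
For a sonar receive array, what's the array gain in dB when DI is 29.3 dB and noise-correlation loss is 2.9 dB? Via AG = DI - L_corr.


AG = DI - L_corr = 29.3 - 2.9 = 26.4

26.4 dB


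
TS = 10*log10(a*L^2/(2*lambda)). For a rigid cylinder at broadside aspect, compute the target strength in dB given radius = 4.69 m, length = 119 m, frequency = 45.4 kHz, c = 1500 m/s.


lambda = 1500/45400 = 0.03304 m
TS = 10*log10(4.69*119^2/(2*0.03304)) = 60.02

60.02 dB


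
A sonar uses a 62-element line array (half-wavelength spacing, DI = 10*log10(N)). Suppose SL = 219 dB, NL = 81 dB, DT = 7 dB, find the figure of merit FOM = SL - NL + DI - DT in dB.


148.92 dB


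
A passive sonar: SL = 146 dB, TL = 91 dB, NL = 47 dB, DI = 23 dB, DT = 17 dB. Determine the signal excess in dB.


SE = SL - TL - NL + DI - DT = 146 - 91 - 47 + 23 - 17 = 14

14 dB


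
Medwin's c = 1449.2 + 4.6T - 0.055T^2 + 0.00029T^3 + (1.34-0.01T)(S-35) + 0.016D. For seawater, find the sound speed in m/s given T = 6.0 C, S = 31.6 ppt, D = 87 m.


1471.92 m/s


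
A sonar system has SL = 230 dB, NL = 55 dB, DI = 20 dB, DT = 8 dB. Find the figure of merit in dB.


FOM = SL - NL + DI - DT = 230 - 55 + 20 - 8 = 187

187 dB


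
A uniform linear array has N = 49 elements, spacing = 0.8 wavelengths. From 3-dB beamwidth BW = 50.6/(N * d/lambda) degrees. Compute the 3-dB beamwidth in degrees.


BW = 50.6 / (49 * 0.8) = 50.6 / 39.2 = 1.29

1.29 deg


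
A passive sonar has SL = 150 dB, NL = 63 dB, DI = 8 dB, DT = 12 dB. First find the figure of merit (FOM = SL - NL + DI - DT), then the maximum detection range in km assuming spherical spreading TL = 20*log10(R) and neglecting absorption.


Step 1: FOM = SL - NL + DI - DT = 150 - 63 + 8 - 12 = 83 dB
Step 2: at max range FOM = TL = 20*log10(R), so R = 10^(83/20) = 14125.38 m = 14.13 km

14.13 km


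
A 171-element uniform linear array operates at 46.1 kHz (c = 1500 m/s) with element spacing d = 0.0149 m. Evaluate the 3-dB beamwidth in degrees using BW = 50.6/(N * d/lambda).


0.65 deg


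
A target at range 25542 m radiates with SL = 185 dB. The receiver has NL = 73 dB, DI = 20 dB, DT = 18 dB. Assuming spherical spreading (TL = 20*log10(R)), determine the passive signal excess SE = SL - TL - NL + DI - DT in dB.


Step 1: TL = 20*log10(25542) = 88.15 dB
Step 2: SE = 185 - 88.15 - 73 + 20 - 18 = 25.85

25.85 dB


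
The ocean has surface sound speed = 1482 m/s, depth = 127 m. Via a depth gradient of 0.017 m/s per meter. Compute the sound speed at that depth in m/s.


1484.159 m/s


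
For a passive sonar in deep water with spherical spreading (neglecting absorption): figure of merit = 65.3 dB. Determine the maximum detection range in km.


1.84 km


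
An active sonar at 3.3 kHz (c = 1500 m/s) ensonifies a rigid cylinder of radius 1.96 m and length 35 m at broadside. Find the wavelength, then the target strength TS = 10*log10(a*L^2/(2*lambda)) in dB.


Step 1: lambda = c/f = 1500/3300 = 0.45455 m
Step 2: TS = 10*log10(a*L^2/(2*lambda)) = 10*log10(1.96*35^2/(2*0.45455)) = 34.22

34.22 dB


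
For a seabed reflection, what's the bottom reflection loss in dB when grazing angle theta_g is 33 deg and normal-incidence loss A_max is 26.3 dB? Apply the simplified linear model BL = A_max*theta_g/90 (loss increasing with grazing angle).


BL = A_max * theta_g / 90 = 26.3 * 33 / 90 = 9.64

9.64 dB


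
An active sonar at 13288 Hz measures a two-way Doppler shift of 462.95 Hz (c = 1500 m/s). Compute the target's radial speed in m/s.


From fd = 2*f*v/c, v = c*fd/(2*f) = 1500 * 462.95 / (2*13288) = 26.13

26.13 m/s


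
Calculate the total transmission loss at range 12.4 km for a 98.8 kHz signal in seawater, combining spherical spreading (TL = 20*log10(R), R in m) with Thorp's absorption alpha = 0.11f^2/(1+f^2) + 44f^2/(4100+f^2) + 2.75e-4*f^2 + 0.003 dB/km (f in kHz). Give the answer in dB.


500.78 dB


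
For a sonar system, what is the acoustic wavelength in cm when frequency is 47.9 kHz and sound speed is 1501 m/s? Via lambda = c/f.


lambda = c/f = 1501 / 47900 = 0.0313 m = 3.13 cm

3.13 cm


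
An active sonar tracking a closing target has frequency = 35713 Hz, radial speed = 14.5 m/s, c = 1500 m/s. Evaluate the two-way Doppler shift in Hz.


fd = 2*f*v/c = 2 * 35713 * 14.5 / 1500 = 690.45

690.45 Hz


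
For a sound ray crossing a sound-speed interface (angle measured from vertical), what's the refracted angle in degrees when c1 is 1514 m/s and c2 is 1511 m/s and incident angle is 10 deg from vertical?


sin(theta2) = (c2/c1)*sin(theta1) = (1511/1514)*sin(10 deg) = 0.1733
theta2 = arcsin(0.1733) = 9.98

9.98 deg


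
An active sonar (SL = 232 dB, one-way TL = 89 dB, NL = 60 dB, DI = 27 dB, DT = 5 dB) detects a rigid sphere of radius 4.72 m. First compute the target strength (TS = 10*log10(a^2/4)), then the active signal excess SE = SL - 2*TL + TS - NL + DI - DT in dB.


Step 1: TS = 10*log10(4.72^2/4) = 7.46 dB
Step 2: SE = SL - 2*TL + TS - NL + DI - DT = 232 - 2*89 + (7.46) - 60 + 27 - 5 = 23.46

23.46 dB


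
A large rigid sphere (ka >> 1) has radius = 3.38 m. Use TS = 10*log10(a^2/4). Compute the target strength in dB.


TS = 10*log10(3.38^2 / 4) = 10*log10(2.8561) = 4.56

4.56 dB


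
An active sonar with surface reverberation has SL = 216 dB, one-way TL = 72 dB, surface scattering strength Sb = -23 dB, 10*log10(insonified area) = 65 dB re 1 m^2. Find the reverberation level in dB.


RL = SL - 2*TL + Sb + 10*log10(A) = 216 - 2*72 + (-23) + 65 = 114

114 dB


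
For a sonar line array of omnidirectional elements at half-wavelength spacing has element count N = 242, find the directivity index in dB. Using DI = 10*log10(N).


DI = 10*log10(242) = 23.84

23.84 dB


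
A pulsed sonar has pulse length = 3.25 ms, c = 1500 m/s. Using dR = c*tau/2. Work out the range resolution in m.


2.4375 m


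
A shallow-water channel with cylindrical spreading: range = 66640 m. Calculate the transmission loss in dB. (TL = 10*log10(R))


TL = 10*log10(66640) = 48.24

48.24 dB


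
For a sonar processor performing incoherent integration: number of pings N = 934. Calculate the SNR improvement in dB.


14.85 dB


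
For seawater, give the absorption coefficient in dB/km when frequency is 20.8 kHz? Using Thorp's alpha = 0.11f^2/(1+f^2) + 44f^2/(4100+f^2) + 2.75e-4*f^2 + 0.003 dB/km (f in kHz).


4.432 dB/km


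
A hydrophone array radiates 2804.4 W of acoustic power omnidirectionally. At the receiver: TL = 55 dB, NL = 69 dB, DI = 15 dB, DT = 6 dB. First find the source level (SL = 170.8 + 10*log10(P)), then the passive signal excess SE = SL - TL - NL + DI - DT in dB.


Step 1: SL = 170.8 + 10*log10(2804.4) = 205.28 dB
Step 2: SE = SL - TL - NL + DI - DT = 205.28 - 55 - 69 + 15 - 6 = 90.28

90.28 dB


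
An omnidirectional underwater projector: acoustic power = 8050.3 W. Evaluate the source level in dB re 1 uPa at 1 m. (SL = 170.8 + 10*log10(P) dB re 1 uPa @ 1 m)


SL = 170.8 + 10*log10(8050.3) = 170.8 + 39.06 = 209.86

209.86 dB


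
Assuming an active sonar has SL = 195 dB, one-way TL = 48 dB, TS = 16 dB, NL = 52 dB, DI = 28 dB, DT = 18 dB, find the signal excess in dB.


SE = SL - 2*TL + TS - NL + DI - DT = 195 - 2*48 + (16) - 52 + 28 - 18 = 73

73 dB


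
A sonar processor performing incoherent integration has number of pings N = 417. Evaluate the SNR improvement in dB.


13.1 dB


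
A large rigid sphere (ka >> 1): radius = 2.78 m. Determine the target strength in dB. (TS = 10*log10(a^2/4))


TS = 10*log10(2.78^2 / 4) = 10*log10(1.9321) = 2.86

2.86 dB


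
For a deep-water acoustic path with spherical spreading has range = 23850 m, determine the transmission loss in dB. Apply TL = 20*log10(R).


TL = 20*log10(23850) = 87.55

87.55 dB


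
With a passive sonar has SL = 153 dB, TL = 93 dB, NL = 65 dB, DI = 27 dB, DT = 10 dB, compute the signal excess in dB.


SE = SL - TL - NL + DI - DT = 153 - 93 - 65 + 27 - 10 = 12

12 dB


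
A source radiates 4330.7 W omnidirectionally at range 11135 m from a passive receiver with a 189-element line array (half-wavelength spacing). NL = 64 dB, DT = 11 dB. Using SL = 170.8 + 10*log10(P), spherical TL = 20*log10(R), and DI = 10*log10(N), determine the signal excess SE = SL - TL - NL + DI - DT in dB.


Step 1: SL = 170.8 + 10*log10(4330.7) = 207.17 dB
Step 2: TL = 20*log10(11135) = 80.93 dB
Step 3: DI = 10*log10(189) = 22.76 dB
Step 4: SE = SL - TL - NL + DI - DT = 207.17 - 80.93 - 64 + 22.76 - 11 = 74.0

74.0 dB


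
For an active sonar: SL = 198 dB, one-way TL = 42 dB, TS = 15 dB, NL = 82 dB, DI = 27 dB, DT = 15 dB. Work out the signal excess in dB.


59 dB


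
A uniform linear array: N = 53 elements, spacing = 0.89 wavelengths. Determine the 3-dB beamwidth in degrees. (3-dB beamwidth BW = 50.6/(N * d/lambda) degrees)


BW = 50.6 / (53 * 0.89) = 50.6 / 47.17 = 1.07

1.07 deg


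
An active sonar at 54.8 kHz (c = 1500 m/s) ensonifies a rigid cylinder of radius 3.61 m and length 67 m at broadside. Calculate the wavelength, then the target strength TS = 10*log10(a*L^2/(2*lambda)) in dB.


Step 1: lambda = c/f = 1500/54800 = 0.02737 m
Step 2: TS = 10*log10(a*L^2/(2*lambda)) = 10*log10(3.61*67^2/(2*0.02737)) = 54.71

54.71 dB


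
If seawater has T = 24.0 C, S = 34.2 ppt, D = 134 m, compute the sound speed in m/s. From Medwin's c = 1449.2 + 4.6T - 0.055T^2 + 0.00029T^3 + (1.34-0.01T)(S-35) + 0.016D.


1533.19 m/s


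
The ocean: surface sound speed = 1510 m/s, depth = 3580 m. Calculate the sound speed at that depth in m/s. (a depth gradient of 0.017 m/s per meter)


c = 1510 + 0.017 * 3580 = 1570.86

1570.86 m/s


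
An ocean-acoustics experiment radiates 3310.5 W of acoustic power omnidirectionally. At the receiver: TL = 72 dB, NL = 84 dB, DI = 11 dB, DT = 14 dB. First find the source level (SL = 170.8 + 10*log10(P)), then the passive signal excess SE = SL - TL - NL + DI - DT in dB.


Step 1: SL = 170.8 + 10*log10(3310.5) = 206.0 dB
Step 2: SE = SL - TL - NL + DI - DT = 206.0 - 72 - 84 + 11 - 14 = 47.0

47.0 dB


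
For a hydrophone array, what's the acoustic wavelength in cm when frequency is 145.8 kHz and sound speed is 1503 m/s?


lambda = c/f = 1503 / 145800 = 0.0103 m = 1.03 cm

1.03 cm


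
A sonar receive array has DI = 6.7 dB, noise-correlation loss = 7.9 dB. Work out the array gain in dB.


AG = DI - L_corr = 6.7 - 7.9 = -1.2

-1.2 dB


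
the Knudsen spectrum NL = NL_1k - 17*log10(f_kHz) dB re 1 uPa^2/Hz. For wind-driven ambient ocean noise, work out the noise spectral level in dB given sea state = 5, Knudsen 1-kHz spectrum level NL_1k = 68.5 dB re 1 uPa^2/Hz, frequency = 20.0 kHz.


46.38 dB


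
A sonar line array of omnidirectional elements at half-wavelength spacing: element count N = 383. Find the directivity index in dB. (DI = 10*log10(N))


25.83 dB


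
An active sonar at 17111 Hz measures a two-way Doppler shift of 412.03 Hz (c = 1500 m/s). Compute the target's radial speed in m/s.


18.06 m/s


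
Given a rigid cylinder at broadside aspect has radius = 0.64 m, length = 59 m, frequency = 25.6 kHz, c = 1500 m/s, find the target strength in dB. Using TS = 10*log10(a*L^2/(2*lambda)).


lambda = 1500/25600 = 0.05859 m
TS = 10*log10(0.64*59^2/(2*0.05859)) = 42.79

42.79 dB


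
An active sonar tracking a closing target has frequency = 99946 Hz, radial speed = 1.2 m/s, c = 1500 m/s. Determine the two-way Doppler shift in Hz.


fd = 2*f*v/c = 2 * 99946 * 1.2 / 1500 = 159.91

159.91 Hz


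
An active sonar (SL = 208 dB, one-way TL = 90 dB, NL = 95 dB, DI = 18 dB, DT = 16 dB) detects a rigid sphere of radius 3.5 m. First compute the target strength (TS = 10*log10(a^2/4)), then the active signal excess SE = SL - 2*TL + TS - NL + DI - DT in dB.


Step 1: TS = 10*log10(3.5^2/4) = 4.86 dB
Step 2: SE = SL - 2*TL + TS - NL + DI - DT = 208 - 2*90 + (4.86) - 95 + 18 - 16 = -60.14

-60.14 dB


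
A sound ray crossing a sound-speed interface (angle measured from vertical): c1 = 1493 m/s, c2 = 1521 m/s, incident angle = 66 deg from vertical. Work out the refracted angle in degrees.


sin(theta2) = (c2/c1)*sin(theta1) = (1521/1493)*sin(66 deg) = 0.93068
theta2 = arcsin(0.93068) = 68.54

68.54 deg


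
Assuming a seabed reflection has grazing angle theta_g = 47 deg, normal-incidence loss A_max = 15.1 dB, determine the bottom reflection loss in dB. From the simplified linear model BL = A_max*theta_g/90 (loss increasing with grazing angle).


BL = A_max * theta_g / 90 = 15.1 * 47 / 90 = 7.89

7.89 dB


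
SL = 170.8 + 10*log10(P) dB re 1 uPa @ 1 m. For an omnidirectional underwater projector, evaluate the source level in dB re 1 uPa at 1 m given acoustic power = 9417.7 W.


210.54 dB


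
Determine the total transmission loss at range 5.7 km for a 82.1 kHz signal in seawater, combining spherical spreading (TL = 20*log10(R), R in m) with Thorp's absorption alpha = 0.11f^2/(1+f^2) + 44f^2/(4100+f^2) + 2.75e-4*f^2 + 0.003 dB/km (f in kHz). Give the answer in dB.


Step 1 (Thorp): alpha = 0.11*6740.41/(1+6740.41) + 44*6740.41/(4100+6740.41) + 2.75e-4*6740.41 + 0.003 = 29.3252 dB/km
Step 2: TL_spread = 20*log10(5700) = 75.12 dB
Step 3: TL_abs = alpha*R = 29.3252 * 5.7 = 167.15 dB
Step 4: TL_total = 75.12 + 167.15 = 242.27

242.27 dB


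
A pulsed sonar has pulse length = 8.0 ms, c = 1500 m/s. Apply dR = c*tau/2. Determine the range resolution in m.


dR = c*tau/2 = 1500 * 8.0e-3 / 2 = 6.0

6.0 m


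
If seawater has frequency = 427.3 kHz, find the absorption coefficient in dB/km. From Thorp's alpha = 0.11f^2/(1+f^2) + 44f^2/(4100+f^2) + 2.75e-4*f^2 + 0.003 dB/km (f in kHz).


f^2 = 182585.29
alpha = 0.11*182585.29/(1+182585.29) + 44*182585.29/(4100+182585.29) + 2.75e-4*182585.29 + 0.003 = 93.358

93.358 dB/km


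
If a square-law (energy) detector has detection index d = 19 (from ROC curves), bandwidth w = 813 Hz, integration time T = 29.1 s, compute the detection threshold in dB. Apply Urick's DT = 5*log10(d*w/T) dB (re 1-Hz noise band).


DT = 5*log10(d*w/T) = 5*log10(19 * 813 / 29.1) = 5*log10(530.82) = 13.62

13.62 dB


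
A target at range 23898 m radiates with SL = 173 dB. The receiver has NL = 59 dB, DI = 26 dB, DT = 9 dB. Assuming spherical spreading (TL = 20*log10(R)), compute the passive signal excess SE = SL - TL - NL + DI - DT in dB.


43.43 dB


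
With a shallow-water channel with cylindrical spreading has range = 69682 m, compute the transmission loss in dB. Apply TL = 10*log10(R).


TL = 10*log10(69682) = 48.43

48.43 dB


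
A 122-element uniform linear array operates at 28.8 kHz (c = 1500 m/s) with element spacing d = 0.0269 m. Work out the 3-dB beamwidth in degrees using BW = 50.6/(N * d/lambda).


0.8 deg


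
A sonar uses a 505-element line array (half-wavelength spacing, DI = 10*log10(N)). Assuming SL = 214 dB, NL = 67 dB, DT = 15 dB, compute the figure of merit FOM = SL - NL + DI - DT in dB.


159.03 dB


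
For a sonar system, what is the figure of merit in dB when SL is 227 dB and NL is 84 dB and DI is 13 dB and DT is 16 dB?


140 dB


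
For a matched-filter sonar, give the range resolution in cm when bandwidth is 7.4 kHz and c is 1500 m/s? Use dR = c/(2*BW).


10.14 cm


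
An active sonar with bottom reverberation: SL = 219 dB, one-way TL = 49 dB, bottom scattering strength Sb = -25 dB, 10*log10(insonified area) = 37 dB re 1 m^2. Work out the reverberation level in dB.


RL = SL - 2*TL + Sb + 10*log10(A) = 219 - 2*49 + (-25) + 37 = 133

133 dB


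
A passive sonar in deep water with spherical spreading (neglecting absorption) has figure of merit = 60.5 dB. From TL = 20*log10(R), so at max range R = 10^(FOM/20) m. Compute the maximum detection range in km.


1.06 km


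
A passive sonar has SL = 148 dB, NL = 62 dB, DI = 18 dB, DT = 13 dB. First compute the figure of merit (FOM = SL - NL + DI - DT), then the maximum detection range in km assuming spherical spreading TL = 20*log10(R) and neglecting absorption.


Step 1: FOM = SL - NL + DI - DT = 148 - 62 + 18 - 13 = 91 dB
Step 2: at max range FOM = TL = 20*log10(R), so R = 10^(91/20) = 35481.34 m = 35.48 km

35.48 km


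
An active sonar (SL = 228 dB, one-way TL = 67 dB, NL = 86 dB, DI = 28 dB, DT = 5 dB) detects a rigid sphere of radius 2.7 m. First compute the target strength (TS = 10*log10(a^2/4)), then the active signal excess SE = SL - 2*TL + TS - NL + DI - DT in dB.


Step 1: TS = 10*log10(2.7^2/4) = 2.61 dB
Step 2: SE = SL - 2*TL + TS - NL + DI - DT = 228 - 2*67 + (2.61) - 86 + 28 - 5 = 33.61

33.61 dB


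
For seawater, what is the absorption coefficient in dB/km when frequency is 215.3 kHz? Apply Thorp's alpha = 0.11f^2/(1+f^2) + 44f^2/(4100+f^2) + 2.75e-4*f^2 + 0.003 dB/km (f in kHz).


f^2 = 46354.09
alpha = 0.11*46354.09/(1+46354.09) + 44*46354.09/(4100+46354.09) + 2.75e-4*46354.09 + 0.003 = 53.285

53.285 dB/km


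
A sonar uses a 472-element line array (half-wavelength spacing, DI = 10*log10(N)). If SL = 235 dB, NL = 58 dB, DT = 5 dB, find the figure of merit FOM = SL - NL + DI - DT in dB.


Step 1: DI = 10*log10(472) = 26.74 dB
Step 2: FOM = SL - NL + DI - DT = 235 - 58 + 26.74 - 5 = 198.74

198.74 dB


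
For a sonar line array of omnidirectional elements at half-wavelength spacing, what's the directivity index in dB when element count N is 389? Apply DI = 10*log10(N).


DI = 10*log10(389) = 25.9

25.9 dB


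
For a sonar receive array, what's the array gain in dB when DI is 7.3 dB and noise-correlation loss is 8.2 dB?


AG = DI - L_corr = 7.3 - 8.2 = -0.9

-0.9 dB


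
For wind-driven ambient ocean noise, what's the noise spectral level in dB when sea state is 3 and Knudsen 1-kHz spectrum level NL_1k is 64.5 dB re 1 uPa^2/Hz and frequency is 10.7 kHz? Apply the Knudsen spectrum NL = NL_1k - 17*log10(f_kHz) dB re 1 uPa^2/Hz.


NL = NL_1k - 17*log10(f_kHz) = 64.5 - 17*log10(10.7) = 64.5 - (17.5) = 47.0

47.0 dB


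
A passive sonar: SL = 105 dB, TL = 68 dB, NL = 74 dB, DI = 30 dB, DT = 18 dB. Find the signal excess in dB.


SE = SL - TL - NL + DI - DT = 105 - 68 - 74 + 30 - 18 = -25

-25 dB


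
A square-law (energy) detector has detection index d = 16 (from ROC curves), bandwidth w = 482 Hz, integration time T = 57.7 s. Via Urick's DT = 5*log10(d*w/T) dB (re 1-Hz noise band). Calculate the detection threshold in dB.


10.63 dB


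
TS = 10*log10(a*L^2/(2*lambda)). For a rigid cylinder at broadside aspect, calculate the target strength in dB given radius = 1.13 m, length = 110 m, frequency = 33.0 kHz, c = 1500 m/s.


lambda = 1500/33000 = 0.04545 m
TS = 10*log10(1.13*110^2/(2*0.04545)) = 51.77

51.77 dB


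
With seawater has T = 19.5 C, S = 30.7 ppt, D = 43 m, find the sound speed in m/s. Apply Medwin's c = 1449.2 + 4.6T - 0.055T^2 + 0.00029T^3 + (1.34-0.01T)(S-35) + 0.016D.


1515.9 m/s


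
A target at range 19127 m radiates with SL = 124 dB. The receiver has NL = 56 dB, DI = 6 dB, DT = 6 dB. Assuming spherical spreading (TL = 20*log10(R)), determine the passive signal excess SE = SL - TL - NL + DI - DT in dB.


Step 1: TL = 20*log10(19127) = 85.63 dB
Step 2: SE = 124 - 85.63 - 56 + 6 - 6 = -17.63

-17.63 dB


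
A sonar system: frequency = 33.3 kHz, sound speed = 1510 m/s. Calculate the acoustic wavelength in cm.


lambda = c/f = 1510 / 33300 = 0.0453 m = 4.53 cm

4.53 cm


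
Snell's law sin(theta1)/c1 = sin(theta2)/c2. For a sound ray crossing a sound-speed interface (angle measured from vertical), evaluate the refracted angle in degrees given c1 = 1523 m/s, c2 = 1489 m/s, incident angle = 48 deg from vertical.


sin(theta2) = (c2/c1)*sin(theta1) = (1489/1523)*sin(48 deg) = 0.72655
theta2 = arcsin(0.72655) = 46.6

46.6 deg


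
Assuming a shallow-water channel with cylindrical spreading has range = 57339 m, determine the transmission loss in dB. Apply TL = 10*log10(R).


TL = 10*log10(57339) = 47.58

47.58 dB


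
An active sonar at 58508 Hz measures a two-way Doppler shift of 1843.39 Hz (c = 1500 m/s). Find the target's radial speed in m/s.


From fd = 2*f*v/c, v = c*fd/(2*f) = 1500 * 1843.39 / (2*58508) = 23.63

23.63 m/s


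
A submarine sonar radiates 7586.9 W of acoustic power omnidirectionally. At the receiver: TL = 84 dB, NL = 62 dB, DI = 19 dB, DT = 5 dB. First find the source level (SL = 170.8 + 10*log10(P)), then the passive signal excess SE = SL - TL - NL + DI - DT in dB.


Step 1: SL = 170.8 + 10*log10(7586.9) = 209.6 dB
Step 2: SE = SL - TL - NL + DI - DT = 209.6 - 84 - 62 + 19 - 5 = 77.6

77.6 dB


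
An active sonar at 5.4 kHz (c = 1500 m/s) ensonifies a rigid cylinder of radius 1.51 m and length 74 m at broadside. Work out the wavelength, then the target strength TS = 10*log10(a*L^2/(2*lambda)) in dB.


Step 1: lambda = c/f = 1500/5400 = 0.27778 m
Step 2: TS = 10*log10(a*L^2/(2*lambda)) = 10*log10(1.51*74^2/(2*0.27778)) = 41.73

41.73 dB


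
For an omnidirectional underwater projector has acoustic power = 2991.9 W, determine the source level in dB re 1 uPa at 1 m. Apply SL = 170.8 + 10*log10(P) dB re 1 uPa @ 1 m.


SL = 170.8 + 10*log10(2991.9) = 170.8 + 34.76 = 205.56

205.56 dB


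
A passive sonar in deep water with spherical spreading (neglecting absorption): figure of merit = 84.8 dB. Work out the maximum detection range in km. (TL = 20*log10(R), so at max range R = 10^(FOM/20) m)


At max range FOM = TL, so 20*log10(R) = 84.8
R = 10^(84.8/20) = 17378.01 m = 17.38 km

17.38 km


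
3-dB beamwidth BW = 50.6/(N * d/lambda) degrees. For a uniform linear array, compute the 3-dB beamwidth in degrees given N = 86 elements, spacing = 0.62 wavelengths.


0.95 deg


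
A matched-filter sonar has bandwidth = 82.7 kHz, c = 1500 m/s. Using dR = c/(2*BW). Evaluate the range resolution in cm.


dR = c/(2*BW) = 1500 / (2 * 82.7e3) = 0.0091 m = 0.91 cm

0.91 cm


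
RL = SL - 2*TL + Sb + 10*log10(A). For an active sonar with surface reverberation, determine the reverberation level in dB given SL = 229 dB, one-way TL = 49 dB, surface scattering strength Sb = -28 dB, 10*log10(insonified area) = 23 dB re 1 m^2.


126 dB


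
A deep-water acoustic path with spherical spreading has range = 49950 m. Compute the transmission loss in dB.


TL = 20*log10(49950) = 93.97

93.97 dB


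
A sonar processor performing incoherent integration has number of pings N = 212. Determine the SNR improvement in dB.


Gain = 5*log10(212) = 11.63

11.63 dB


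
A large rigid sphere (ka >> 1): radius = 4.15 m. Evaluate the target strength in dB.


6.34 dB


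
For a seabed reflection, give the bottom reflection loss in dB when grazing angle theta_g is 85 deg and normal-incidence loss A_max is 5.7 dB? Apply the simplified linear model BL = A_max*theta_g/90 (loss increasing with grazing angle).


BL = A_max * theta_g / 90 = 5.7 * 85 / 90 = 5.38

5.38 dB


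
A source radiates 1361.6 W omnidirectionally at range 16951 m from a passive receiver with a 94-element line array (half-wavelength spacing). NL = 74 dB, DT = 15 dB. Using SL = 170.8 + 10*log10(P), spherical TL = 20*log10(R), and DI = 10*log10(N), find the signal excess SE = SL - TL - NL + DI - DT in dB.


Step 1: SL = 170.8 + 10*log10(1361.6) = 202.14 dB
Step 2: TL = 20*log10(16951) = 84.58 dB
Step 3: DI = 10*log10(94) = 19.73 dB
Step 4: SE = SL - TL - NL + DI - DT = 202.14 - 84.58 - 74 + 19.73 - 15 = 48.29

48.29 dB


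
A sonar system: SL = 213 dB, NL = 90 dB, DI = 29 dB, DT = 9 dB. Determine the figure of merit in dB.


FOM = SL - NL + DI - DT = 213 - 90 + 29 - 9 = 143

143 dB


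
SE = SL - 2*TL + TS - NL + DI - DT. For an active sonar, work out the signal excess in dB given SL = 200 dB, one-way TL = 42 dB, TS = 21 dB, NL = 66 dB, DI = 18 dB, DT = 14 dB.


SE = SL - 2*TL + TS - NL + DI - DT = 200 - 2*42 + (21) - 66 + 18 - 14 = 75

75 dB


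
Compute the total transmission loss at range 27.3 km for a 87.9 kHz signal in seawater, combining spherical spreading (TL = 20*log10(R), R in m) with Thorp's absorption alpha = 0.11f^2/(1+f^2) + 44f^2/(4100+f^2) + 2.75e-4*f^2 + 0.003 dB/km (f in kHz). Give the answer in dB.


Step 1 (Thorp): alpha = 0.11*7726.41/(1+7726.41) + 44*7726.41/(4100+7726.41) + 2.75e-4*7726.41 + 0.003 = 30.9838 dB/km
Step 2: TL_spread = 20*log10(27300) = 88.72 dB
Step 3: TL_abs = alpha*R = 30.9838 * 27.3 = 845.86 dB
Step 4: TL_total = 88.72 + 845.86 = 934.58

934.58 dB


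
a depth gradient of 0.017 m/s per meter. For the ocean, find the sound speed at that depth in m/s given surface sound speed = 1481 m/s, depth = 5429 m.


1573.293 m/s


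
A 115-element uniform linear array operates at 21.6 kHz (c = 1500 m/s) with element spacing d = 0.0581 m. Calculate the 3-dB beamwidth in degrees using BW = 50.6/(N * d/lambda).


Step 1: lambda = 1500/21600 = 0.06944 m
Step 2: d/lambda = 0.0581/0.06944 = 0.8367
Step 3: BW = 50.6/(N * d/lambda) = 50.6/(115 * 0.8367) = 0.53

0.53 deg


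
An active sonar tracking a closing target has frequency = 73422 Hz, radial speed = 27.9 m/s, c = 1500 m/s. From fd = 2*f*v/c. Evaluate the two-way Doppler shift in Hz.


fd = 2*f*v/c = 2 * 73422 * 27.9 / 1500 = 2731.3

2731.3 Hz


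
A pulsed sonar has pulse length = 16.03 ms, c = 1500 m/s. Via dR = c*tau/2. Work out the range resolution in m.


dR = c*tau/2 = 1500 * 16.03e-3 / 2 = 12.0225

12.0225 m


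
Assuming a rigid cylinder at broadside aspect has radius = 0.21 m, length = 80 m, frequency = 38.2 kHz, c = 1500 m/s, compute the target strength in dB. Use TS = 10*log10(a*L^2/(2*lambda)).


42.33 dB


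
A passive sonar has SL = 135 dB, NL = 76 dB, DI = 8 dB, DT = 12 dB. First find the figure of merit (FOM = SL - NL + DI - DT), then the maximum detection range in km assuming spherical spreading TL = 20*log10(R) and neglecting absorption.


Step 1: FOM = SL - NL + DI - DT = 135 - 76 + 8 - 12 = 55 dB
Step 2: at max range FOM = TL = 20*log10(R), so R = 10^(55/20) = 562.34 m = 0.56 km

0.56 km


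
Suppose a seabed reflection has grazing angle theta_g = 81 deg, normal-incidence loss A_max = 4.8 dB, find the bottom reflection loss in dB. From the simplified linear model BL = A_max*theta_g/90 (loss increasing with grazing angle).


BL = A_max * theta_g / 90 = 4.8 * 81 / 90 = 4.32

4.32 dB


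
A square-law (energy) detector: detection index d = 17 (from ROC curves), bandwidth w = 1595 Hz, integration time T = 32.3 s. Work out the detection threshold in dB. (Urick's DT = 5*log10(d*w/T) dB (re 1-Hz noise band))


DT = 5*log10(d*w/T) = 5*log10(17 * 1595 / 32.3) = 5*log10(839.47) = 14.62

14.62 dB


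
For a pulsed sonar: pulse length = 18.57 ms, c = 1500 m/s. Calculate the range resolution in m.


dR = c*tau/2 = 1500 * 18.57e-3 / 2 = 13.9275

13.9275 m


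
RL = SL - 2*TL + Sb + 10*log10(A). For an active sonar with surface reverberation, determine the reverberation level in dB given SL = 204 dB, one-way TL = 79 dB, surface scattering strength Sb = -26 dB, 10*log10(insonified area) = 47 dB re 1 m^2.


RL = SL - 2*TL + Sb + 10*log10(A) = 204 - 2*79 + (-26) + 47 = 67

67 dB


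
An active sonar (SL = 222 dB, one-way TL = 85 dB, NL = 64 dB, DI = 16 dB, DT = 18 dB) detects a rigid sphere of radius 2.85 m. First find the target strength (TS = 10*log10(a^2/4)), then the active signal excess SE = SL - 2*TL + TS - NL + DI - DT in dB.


Step 1: TS = 10*log10(2.85^2/4) = 3.08 dB
Step 2: SE = SL - 2*TL + TS - NL + DI - DT = 222 - 2*85 + (3.08) - 64 + 16 - 18 = -10.92

-10.92 dB


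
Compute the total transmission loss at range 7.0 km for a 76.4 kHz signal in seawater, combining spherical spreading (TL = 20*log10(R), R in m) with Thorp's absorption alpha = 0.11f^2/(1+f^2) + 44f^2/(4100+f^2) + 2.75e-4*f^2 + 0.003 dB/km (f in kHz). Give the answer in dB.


Step 1 (Thorp): alpha = 0.11*5836.96/(1+5836.96) + 44*5836.96/(4100+5836.96) + 2.75e-4*5836.96 + 0.003 = 27.5637 dB/km
Step 2: TL_spread = 20*log10(7000) = 76.9 dB
Step 3: TL_abs = alpha*R = 27.5637 * 7.0 = 192.95 dB
Step 4: TL_total = 76.9 + 192.95 = 269.85

269.85 dB


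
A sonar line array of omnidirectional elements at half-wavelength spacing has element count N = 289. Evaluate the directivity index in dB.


DI = 10*log10(289) = 24.61

24.61 dB


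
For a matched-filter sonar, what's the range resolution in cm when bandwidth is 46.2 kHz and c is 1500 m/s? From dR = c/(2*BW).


dR = c/(2*BW) = 1500 / (2 * 46.2e3) = 0.0162 m = 1.62 cm

1.62 cm


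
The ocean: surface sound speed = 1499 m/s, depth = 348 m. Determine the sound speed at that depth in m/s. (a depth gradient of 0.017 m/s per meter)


c = 1499 + 0.017 * 348 = 1504.916

1504.916 m/s


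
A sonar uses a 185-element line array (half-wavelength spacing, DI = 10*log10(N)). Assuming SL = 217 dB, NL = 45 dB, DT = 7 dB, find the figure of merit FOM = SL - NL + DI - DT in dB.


Step 1: DI = 10*log10(185) = 22.67 dB
Step 2: FOM = SL - NL + DI - DT = 217 - 45 + 22.67 - 7 = 187.67

187.67 dB


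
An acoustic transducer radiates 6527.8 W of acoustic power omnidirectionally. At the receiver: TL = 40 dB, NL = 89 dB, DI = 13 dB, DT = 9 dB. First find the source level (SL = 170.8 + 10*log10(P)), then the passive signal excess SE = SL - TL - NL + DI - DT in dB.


Step 1: SL = 170.8 + 10*log10(6527.8) = 208.95 dB
Step 2: SE = SL - TL - NL + DI - DT = 208.95 - 40 - 89 + 13 - 9 = 83.95

83.95 dB


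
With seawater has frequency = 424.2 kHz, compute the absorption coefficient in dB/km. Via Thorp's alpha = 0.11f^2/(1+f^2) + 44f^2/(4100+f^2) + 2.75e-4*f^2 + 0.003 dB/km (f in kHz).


92.618 dB/km


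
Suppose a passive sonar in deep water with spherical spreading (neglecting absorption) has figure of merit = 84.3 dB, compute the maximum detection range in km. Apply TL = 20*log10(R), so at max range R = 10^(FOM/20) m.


16.41 km


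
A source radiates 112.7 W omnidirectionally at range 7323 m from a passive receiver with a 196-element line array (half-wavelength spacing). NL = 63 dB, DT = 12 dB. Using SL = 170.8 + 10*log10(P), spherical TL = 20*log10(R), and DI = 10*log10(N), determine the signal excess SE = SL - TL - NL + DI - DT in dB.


Step 1: SL = 170.8 + 10*log10(112.7) = 191.32 dB
Step 2: TL = 20*log10(7323) = 77.29 dB
Step 3: DI = 10*log10(196) = 22.92 dB
Step 4: SE = SL - TL - NL + DI - DT = 191.32 - 77.29 - 63 + 22.92 - 12 = 61.95

61.95 dB


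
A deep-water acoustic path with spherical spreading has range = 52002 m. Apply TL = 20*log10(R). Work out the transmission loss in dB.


TL = 20*log10(52002) = 94.32

94.32 dB


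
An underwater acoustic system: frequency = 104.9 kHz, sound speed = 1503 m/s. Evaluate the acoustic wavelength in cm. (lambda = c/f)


lambda = c/f = 1503 / 104900 = 0.0143 m = 1.43 cm

1.43 cm


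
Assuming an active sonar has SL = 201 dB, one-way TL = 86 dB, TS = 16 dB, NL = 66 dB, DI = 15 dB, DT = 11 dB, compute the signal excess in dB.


SE = SL - 2*TL + TS - NL + DI - DT = 201 - 2*86 + (16) - 66 + 15 - 11 = -17

-17 dB


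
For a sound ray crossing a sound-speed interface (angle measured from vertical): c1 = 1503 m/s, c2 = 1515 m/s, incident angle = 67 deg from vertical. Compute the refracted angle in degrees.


68.1 deg


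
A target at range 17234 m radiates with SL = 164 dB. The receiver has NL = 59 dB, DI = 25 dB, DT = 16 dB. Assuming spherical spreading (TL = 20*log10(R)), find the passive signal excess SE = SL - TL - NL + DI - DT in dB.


Step 1: TL = 20*log10(17234) = 84.73 dB
Step 2: SE = 164 - 84.73 - 59 + 25 - 16 = 29.27

29.27 dB


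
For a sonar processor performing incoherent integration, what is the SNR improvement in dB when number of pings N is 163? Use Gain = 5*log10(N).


Gain = 5*log10(163) = 11.06

11.06 dB


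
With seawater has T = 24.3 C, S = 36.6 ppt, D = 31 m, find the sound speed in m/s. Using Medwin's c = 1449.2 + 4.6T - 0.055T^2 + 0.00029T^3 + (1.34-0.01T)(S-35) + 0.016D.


c = 1449.2 + 4.6*24.3 - 0.055*24.3^2 + 0.00029*24.3^3 + (1.34 - 0.01*24.3)*(36.6 - 35) + 0.016*31 = 1534.92

1534.92 m/s


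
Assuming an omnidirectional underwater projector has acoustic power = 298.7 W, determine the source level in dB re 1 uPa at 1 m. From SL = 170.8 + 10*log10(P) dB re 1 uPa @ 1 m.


195.55 dB


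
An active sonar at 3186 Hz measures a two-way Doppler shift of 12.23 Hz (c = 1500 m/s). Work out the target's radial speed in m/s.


From fd = 2*f*v/c, v = c*fd/(2*f) = 1500 * 12.23 / (2*3186) = 2.88

2.88 m/s


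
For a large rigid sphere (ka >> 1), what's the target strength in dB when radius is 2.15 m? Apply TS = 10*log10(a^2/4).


0.63 dB


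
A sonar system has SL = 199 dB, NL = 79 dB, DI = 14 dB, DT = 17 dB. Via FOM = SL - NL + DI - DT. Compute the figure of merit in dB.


FOM = SL - NL + DI - DT = 199 - 79 + 14 - 17 = 117

117 dB


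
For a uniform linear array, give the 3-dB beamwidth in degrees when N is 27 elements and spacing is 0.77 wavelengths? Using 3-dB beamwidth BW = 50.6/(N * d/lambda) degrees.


2.43 deg


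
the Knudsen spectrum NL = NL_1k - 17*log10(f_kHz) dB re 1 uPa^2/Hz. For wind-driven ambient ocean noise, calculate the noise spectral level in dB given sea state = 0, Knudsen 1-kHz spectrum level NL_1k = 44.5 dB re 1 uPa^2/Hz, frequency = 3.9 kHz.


NL = NL_1k - 17*log10(f_kHz) = 44.5 - 17*log10(3.9) = 44.5 - (10.05) = 34.45

34.45 dB


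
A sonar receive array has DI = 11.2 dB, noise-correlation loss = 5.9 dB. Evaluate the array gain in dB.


AG = DI - L_corr = 11.2 - 5.9 = 5.3

5.3 dB


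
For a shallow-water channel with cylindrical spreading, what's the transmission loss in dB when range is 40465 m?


TL = 10*log10(40465) = 46.07

46.07 dB


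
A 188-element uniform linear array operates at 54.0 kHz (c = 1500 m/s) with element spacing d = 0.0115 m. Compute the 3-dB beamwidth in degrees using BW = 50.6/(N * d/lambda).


0.65 deg


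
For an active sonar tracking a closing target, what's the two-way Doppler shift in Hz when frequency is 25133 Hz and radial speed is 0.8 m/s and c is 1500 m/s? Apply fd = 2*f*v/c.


fd = 2*f*v/c = 2 * 25133 * 0.8 / 1500 = 26.81

26.81 Hz


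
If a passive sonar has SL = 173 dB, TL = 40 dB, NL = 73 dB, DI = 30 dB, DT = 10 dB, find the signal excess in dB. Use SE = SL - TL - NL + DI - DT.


SE = SL - TL - NL + DI - DT = 173 - 40 - 73 + 30 - 10 = 80

80 dB


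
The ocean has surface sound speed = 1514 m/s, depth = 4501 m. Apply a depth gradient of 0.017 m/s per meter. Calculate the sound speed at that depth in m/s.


c = 1514 + 0.017 * 4501 = 1590.517

1590.517 m/s
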